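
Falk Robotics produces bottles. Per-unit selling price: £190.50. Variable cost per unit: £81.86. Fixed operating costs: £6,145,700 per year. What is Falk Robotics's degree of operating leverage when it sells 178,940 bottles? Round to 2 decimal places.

Contribution at this volume is 178,940 × £108.64 = £19,440,041.60.
Operating income = contribution − fixed costs = £19,440,041.60 − £6,145,700 = £13,294,341.60.
Degree of operating leverage = £19,440,041.60 / £13,294,341.60 = 1.4623.

1.46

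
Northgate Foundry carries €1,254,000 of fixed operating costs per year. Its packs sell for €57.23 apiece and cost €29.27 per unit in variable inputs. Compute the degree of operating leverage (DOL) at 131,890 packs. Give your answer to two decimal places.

At 131,890 units, contribution = 131,890 × €27.96 = €3,687,644.40.
Subtracting fixed costs: EBIT = €3,687,644.40 − €1,254,000 = €2,433,644.40.
DOL = contribution ÷ EBIT = €3,687,644.40 ÷ €2,433,644.40 = 1.5153.

1.52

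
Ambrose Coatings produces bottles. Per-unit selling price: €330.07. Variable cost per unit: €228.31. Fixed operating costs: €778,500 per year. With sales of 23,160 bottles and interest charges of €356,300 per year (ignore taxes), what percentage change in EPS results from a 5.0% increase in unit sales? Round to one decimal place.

Contribution at this volume is 23,160 × €101.76 = €2,356,761.60.
Subtracting fixed costs: EBIT = €2,356,761.60 − €778,500 = €1,578,261.60.
After interest of €356,300.00, pre-tax earnings = €1,221,961.60.
Degree of combined leverage = contribution ÷ (EBIT − I) = €2,356,761.60 ÷ €1,221,961.60 = 1.9287.
EPS therefore changes by 1.9287 × (+5.0%) = +9.6%.

+9.6%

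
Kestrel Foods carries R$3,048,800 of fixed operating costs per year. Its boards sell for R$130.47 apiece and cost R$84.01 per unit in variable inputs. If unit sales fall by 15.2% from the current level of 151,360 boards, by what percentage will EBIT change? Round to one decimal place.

-26.8%

Total contribution margin = 151,360 × R$46.46 = R$7,032,185.60.
Operating income = contribution − fixed costs = R$7,032,185.60 − R$3,048,800 = R$3,983,385.60.
DOL = contribution ÷ EBIT = R$7,032,185.60 ÷ R$3,983,385.60 = 1.7654.
%ΔEBIT = DOL × %ΔSales = 1.7654 × -15.2% = -26.8%.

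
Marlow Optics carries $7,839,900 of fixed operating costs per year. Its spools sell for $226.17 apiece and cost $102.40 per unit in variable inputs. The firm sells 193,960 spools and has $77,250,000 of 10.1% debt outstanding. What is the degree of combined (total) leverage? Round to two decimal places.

2.87

Contribution at this volume is 193,960 × $123.77 = $24,006,429.20.
EBIT = $24,006,429.20 − $7,839,900 = $16,166,529.20. Interest = $7,802,250.00, so EBIT − I = $8,364,279.20.
Degree of total leverage = total CM / (EBIT − interest) = $24,006,429.20 / $8,364,279.20 = 2.8701.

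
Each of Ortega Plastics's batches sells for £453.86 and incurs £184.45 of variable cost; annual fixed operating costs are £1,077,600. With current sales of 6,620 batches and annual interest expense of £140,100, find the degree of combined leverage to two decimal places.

3.15

At 6,620 units, contribution = 6,620 × £269.41 = £1,783,494.20.
Subtracting fixed costs: EBIT = £1,783,494.20 − £1,077,600 = £705,894.20. Interest = £140,100.00, so EBIT − I = £565,794.20.
DCL = contribution ÷ (EBIT − I) = £1,783,494.20 ÷ £565,794.20 = 3.1522.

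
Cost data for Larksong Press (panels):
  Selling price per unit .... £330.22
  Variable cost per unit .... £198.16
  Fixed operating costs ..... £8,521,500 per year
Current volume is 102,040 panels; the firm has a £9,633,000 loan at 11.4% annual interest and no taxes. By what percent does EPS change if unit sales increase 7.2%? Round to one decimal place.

At 102,040 units, contribution = 102,040 × £132.06 = £13,475,402.40.
Operating income = contribution − fixed costs = £13,475,402.40 − £8,521,500 = £4,953,902.40.
Interest = £1,098,162.00, so EBIT − I = £3,855,740.40.
DCL = total CM / (EBIT − I) = £13,475,402.40 / £3,855,740.40 = 3.4949.
%ΔEPS = DCL × %ΔSales = 3.4949 × +7.2% = +25.2%.

+25.2%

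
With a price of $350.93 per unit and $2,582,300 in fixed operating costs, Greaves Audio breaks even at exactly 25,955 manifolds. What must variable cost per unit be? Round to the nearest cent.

Contribution per unit must be FC / Q = $2,582,300 / 25,955 = $99.4914.
Hence VC = price − CM = $350.93 − $99.4914 = $251.44.

$251.44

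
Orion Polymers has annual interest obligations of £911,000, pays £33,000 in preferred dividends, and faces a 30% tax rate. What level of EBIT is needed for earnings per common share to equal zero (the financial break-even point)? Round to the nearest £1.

£958,143

Preferred dividends are paid after tax, so their pre-tax equivalent is £33,000 ÷ (1 − 0.30) = £47,142.86.
EPS = 0 when EBIT covers interest plus the pre-tax preferred burden: £911,000 + £47,142.86 = £958,142.86.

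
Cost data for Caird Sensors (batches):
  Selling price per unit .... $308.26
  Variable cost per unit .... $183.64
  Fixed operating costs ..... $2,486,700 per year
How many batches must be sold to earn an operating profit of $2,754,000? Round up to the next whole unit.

42,054 batches

Unit CM = price − variable cost = $308.26 − $183.64 = $124.62.
Need Q such that Q × $124.62 − $2,486,700 = $2,754,000, i.e. Q = $5,240,700 / $124.62 = 42,053.44 → 42,054.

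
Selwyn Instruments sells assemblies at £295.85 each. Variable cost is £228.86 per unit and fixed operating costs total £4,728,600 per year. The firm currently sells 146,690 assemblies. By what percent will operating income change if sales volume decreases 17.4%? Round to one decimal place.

-33.5%

Total contribution margin = 146,690 × £66.99 = £9,826,763.10.
Subtracting fixed costs: EBIT = £9,826,763.10 − £4,728,600 = £5,098,163.10.
Degree of operating leverage = £9,826,763.10 / £5,098,163.10 = 1.9275.
%ΔEBIT = DOL × %ΔSales = 1.9275 × -17.4% = -33.5%.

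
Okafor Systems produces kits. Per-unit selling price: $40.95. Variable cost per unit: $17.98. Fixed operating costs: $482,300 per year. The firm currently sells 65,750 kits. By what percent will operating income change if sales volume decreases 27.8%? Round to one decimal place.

-40.8%

Total contribution margin = 65,750 × $22.97 = $1,510,277.50.
Operating income = contribution − fixed costs = $1,510,277.50 − $482,300 = $1,027,977.50.
Degree of operating leverage = $1,510,277.50 / $1,027,977.50 = 1.4692.
So EBIT moves 1.4692 × (-27.8%) = -40.8%.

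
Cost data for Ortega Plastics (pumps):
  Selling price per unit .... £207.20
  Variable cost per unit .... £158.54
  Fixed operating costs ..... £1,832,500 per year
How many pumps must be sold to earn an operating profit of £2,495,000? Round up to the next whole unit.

Each unit contributes £207.20 − £158.54 = £48.66.
Need Q such that Q × £48.66 − £1,832,500 = £2,495,000, i.e. Q = £4,327,500 / £48.66 = 88,933.42 → 88,934.

88,934 pumps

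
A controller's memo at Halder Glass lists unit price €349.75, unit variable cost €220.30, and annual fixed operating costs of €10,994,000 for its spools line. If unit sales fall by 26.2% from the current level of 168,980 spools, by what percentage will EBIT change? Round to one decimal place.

-52.7%

At 168,980 units, contribution = 168,980 × €129.45 = €21,874,461.00.
Operating income = contribution − fixed costs = €21,874,461.00 − €10,994,000 = €10,880,461.00.
Degree of operating leverage = €21,874,461.00 / €10,880,461.00 = 2.0104.
So EBIT moves 2.0104 × (-26.2%) = -52.7%.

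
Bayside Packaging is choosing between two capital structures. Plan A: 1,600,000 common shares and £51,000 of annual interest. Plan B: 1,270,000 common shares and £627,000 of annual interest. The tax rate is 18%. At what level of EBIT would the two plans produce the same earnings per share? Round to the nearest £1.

£2,843,727

At indifference, (EBIT − 51,000)(1 − t)/1,600,000 = (EBIT − 627,000)(1 − t)/1,270,000.
Cancelling (1 − t) and cross-multiplying: 1,270,000·(EBIT − 51,000) = 1,600,000·(EBIT − 627,000).
Solving, EBIT = (627,000·1,600,000 − 51,000·1,270,000) / (1,600,000 − 1,270,000) = 938,430,000,000 / 330,000 = 2,843,727.27.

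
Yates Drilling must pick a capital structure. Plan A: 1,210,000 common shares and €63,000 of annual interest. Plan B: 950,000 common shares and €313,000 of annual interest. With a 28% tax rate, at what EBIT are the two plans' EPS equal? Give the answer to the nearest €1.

€1,226,462

At indifference, (EBIT − 63,000)(1 − t)/1,210,000 = (EBIT − 313,000)(1 − t)/950,000.
The (1 − t) factor cancels: (EBIT − 63,000) × 950,000 = (EBIT − 313,000) × 1,210,000.
EBIT × (1,210,000 − 950,000) = 313,000 × 1,210,000 − 63,000 × 950,000 = 318,880,000,000, so EBIT = 318,880,000,000 ÷ 260,000 = 1,226,461.54.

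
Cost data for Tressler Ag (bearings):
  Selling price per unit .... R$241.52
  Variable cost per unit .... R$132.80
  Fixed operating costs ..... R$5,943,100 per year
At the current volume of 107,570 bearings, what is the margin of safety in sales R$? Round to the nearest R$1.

Contribution margin per unit = R$241.52 − R$132.80 = R$108.72. Break-even units = R$5,943,100 ÷ R$108.72 = 54,664.28; break-even revenue = 54,664.28 × R$241.52 = R$13,202,515.75.
Actual sales revenue = 107,570 × R$241.52 = R$25,980,306.40.
Margin of safety = R$25,980,306.40 − R$13,202,515.75 = R$12,777,791.

R$12,777,791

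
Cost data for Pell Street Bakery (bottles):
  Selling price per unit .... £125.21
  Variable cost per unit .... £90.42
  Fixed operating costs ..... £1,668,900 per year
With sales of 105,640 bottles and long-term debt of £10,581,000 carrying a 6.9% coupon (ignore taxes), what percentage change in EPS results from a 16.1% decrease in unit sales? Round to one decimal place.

Total contribution margin = 105,640 × £34.79 = £3,675,215.60.
EBIT = £3,675,215.60 − £1,668,900 = £2,006,315.60.
Interest = £730,089.00, so EBIT − I = £1,276,226.60.
Degree of combined leverage = contribution ÷ (EBIT − I) = £3,675,215.60 ÷ £1,276,226.60 = 2.8798.
%ΔEPS = DCL × %ΔSales = 2.8798 × -16.1% = -46.4%.

-46.4%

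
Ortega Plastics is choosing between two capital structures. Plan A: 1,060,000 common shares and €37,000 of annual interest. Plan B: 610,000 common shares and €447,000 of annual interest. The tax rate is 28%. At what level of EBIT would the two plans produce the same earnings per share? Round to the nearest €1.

€1,002,778

At indifference, (EBIT − 37,000)(1 − t)/1,060,000 = (EBIT − 447,000)(1 − t)/610,000.
Cancelling (1 − t) and cross-multiplying: 610,000·(EBIT − 37,000) = 1,060,000·(EBIT − 447,000).
Solving, EBIT = (447,000·1,060,000 − 37,000·610,000) / (1,060,000 − 610,000) = 451,250,000,000 / 450,000 = 1,002,777.78.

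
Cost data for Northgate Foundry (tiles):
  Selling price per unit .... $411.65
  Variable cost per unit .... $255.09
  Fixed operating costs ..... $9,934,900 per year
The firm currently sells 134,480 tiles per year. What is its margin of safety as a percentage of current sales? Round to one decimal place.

52.8%

Each unit contributes $411.65 − $255.09 = $156.56. Break-even units = $9,934,900 ÷ $156.56 = 63,457.46; break-even revenue = 63,457.46 × $411.65 = $26,122,263.57.
Current sales = 134,480 × $411.65 = $55,358,692.00.
Margin of safety = ($55,358,692.00 − $26,122,263.57) ÷ $55,358,692.00 = 52.8%.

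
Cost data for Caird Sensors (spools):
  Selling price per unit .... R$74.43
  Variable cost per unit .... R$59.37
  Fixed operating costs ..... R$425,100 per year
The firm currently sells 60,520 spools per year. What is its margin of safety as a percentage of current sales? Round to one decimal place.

53.4%

Contribution margin per unit = R$74.43 − R$59.37 = R$15.06. Break-even units = R$425,100 ÷ R$15.06 = 28,227.09; break-even revenue = 28,227.09 × R$74.43 = R$2,100,942.43.
Current sales = 60,520 × R$74.43 = R$4,504,503.60.
Margin of safety = (R$4,504,503.60 − R$2,100,942.43) ÷ R$4,504,503.60 = 53.4%.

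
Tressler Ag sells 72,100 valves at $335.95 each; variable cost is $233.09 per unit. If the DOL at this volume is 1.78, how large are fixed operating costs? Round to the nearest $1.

Contribution at this volume is 72,100 × $102.86 = $7,416,206.00.
DOL = contribution / EBIT, so EBIT = $7,416,206.00 / 1.78 = $4,166,407.87.
Fixed costs = CM − EBIT = $7,416,206.00 − $4,166,407.87 = $3,249,798.

$3,249,798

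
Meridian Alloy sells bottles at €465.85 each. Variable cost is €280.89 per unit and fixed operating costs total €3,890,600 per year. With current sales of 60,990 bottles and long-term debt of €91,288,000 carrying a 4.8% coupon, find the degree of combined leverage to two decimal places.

3.75

Contribution at this volume is 60,990 × €184.96 = €11,280,710.40.
Operating income = contribution − fixed costs = €11,280,710.40 − €3,890,600 = €7,390,110.40. Interest = €4,381,824.00, so EBIT − I = €3,008,286.40.
DCL = contribution ÷ (EBIT − I) = €11,280,710.40 ÷ €3,008,286.40 = 3.7499.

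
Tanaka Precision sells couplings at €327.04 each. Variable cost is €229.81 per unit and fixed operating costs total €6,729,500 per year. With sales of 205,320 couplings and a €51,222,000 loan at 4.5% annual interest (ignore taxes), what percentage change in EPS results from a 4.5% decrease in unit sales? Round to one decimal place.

-8.2%

At 205,320 units, contribution = 205,320 × €97.23 = €19,963,263.60.
Operating income = contribution − fixed costs = €19,963,263.60 − €6,729,500 = €13,233,763.60.
After interest of €2,304,990.00, pre-tax earnings = €10,928,773.60.
DCL = total CM / (EBIT − I) = €19,963,263.60 / €10,928,773.60 = 1.8267.
EPS therefore changes by 1.8267 × (-4.5%) = -8.2%.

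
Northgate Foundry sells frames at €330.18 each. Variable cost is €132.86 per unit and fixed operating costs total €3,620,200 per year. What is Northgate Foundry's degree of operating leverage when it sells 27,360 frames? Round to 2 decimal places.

3.04

Total contribution margin = 27,360 × €197.32 = €5,398,675.20.
Operating income = contribution − fixed costs = €5,398,675.20 − €3,620,200 = €1,778,475.20.
Degree of operating leverage = €5,398,675.20 / €1,778,475.20 = 3.0356.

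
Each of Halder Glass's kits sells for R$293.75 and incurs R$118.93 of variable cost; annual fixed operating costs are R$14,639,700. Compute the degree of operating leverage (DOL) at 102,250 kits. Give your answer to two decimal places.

Contribution at this volume is 102,250 × R$174.82 = R$17,875,345.00.
Subtracting fixed costs: EBIT = R$17,875,345.00 − R$14,639,700 = R$3,235,645.00.
DOL = contribution ÷ EBIT = R$17,875,345.00 ÷ R$3,235,645.00 = 5.5245.

5.52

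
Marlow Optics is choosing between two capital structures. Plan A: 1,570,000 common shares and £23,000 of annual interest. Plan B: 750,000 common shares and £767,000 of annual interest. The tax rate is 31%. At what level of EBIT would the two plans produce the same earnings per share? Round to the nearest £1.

At indifference, (EBIT − 23,000)(1 − t)/1,570,000 = (EBIT − 767,000)(1 − t)/750,000.
The (1 − t) factor cancels: (EBIT − 23,000) × 750,000 = (EBIT − 767,000) × 1,570,000.
EBIT × (1,570,000 − 750,000) = 767,000 × 1,570,000 − 23,000 × 750,000 = 1,186,940,000,000, so EBIT = 1,186,940,000,000 ÷ 820,000 = 1,447,487.80.

£1,447,488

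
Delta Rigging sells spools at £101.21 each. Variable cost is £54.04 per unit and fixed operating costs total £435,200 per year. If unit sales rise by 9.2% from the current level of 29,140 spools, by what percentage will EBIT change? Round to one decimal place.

Total contribution margin = 29,140 × £47.17 = £1,374,533.80.
Operating income = contribution − fixed costs = £1,374,533.80 − £435,200 = £939,333.80.
So DOL = total CM / EBIT = £1,374,533.80 / £939,333.80 = 1.4633.
So EBIT moves 1.4633 × (+9.2%) = +13.5%.

+13.5%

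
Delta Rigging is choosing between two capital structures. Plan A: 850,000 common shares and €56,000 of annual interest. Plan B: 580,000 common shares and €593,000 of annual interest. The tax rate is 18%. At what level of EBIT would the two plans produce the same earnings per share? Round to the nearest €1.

€1,746,556

Set EPS_A = EPS_B: (EBIT − €56,000)(1 − 0.18) ÷ 850,000 = (EBIT − €593,000)(1 − 0.18) ÷ 580,000.
The (1 − t) factor cancels: (EBIT − 56,000) × 580,000 = (EBIT − 593,000) × 850,000.
Solving, EBIT = (593,000·850,000 − 56,000·580,000) / (850,000 − 580,000) = 471,570,000,000 / 270,000 = 1,746,555.56.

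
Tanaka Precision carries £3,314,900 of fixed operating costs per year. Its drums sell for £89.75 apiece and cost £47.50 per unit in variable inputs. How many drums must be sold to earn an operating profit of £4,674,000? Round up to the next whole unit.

Each unit contributes £89.75 − £47.50 = £42.25.
Need Q such that Q × £42.25 − £3,314,900 = £4,674,000, i.e. Q = £7,988,900 / £42.25 = 189,086.39 → 189,087.

189,087 drums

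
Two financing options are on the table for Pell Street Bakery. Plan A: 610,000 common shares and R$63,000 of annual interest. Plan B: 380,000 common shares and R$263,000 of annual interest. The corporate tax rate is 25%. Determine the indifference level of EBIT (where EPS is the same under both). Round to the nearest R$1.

R$593,435

At indifference, (EBIT − 63,000)(1 − t)/610,000 = (EBIT − 263,000)(1 − t)/380,000.
The (1 − t) factor cancels: (EBIT − 63,000) × 380,000 = (EBIT − 263,000) × 610,000.
EBIT × (610,000 − 380,000) = 263,000 × 610,000 − 63,000 × 380,000 = 136,490,000,000, so EBIT = 136,490,000,000 ÷ 230,000 = 593,434.78.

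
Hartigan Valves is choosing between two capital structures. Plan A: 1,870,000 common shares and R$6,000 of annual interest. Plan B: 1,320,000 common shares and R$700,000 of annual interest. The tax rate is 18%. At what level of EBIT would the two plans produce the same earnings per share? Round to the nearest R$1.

R$2,365,600

Set EPS_A = EPS_B: (EBIT − R$6,000)(1 − 0.18) ÷ 1,870,000 = (EBIT − R$700,000)(1 − 0.18) ÷ 1,320,000.
Cancelling (1 − t) and cross-multiplying: 1,320,000·(EBIT − 6,000) = 1,870,000·(EBIT − 700,000).
Solving, EBIT = (700,000·1,870,000 − 6,000·1,320,000) / (1,870,000 − 1,320,000) = 1,301,080,000,000 / 550,000 = 2,365,600.00.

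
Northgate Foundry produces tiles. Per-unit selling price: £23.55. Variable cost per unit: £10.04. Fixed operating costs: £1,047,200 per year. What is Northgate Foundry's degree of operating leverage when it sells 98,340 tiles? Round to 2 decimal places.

4.72

Total contribution margin = 98,340 × £13.51 = £1,328,573.40.
EBIT = £1,328,573.40 − £1,047,200 = £281,373.40.
So DOL = total CM / EBIT = £1,328,573.40 / £281,373.40 = 4.7217.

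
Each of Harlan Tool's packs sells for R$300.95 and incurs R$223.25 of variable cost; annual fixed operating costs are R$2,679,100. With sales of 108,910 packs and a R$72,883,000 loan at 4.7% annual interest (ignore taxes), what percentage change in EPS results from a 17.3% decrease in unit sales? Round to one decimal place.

At 108,910 units, contribution = 108,910 × R$77.70 = R$8,462,307.00.
Subtracting fixed costs: EBIT = R$8,462,307.00 − R$2,679,100 = R$5,783,207.00.
After interest of R$3,425,501.00, pre-tax earnings = R$2,357,706.00.
DCL = total CM / (EBIT − I) = R$8,462,307.00 / R$2,357,706.00 = 3.5892.
EPS therefore changes by 3.5892 × (-17.3%) = -62.1%.

-62.1%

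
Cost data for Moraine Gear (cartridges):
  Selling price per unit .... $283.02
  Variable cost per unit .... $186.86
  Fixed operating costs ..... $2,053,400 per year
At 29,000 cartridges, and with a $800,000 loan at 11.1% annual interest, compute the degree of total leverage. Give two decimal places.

At 29,000 units, contribution = 29,000 × $96.16 = $2,788,640.00.
Operating income = contribution − fixed costs = $2,788,640.00 − $2,053,400 = $735,240.00. Interest = $88,800.00.
DOL = $2,788,640.00 ÷ $735,240.00 = 3.7928; DFL = $735,240.00 ÷ $646,440.00 = 1.1374.
DCL = DOL × DFL = 3.7928 × 1.1374 = 4.3139.

4.31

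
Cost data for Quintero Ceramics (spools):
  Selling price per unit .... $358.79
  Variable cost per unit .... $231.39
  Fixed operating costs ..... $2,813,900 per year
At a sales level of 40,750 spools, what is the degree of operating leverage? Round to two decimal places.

2.18

At 40,750 units, contribution = 40,750 × $127.40 = $5,191,550.00.
EBIT = $5,191,550.00 − $2,813,900 = $2,377,650.00.
DOL = contribution ÷ EBIT = $5,191,550.00 ÷ $2,377,650.00 = 2.1835.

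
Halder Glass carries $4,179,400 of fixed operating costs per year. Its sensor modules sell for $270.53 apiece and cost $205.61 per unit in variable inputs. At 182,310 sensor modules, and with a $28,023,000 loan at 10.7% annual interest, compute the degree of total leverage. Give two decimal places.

2.54

At 182,310 units, contribution = 182,310 × $64.92 = $11,835,565.20.
Operating income = contribution − fixed costs = $11,835,565.20 − $4,179,400 = $7,656,165.20. Interest = $2,998,461.00.
DOL = $11,835,565.20 ÷ $7,656,165.20 = 1.5459; DFL = $7,656,165.20 ÷ $4,657,704.20 = 1.6438.
Combined leverage = 1.5459 × 1.6438 = 2.5412.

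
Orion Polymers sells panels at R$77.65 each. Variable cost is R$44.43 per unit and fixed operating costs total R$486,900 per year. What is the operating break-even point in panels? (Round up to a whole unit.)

14,657 panels

Contribution margin per unit = R$77.65 − R$44.43 = R$33.22.
Break-even Q = R$486,900 / R$33.22 = 14,656.83 → 14,657 panels.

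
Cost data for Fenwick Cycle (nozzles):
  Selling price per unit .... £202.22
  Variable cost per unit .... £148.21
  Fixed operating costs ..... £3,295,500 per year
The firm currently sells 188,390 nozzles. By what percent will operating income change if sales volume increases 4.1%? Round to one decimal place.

At 188,390 units, contribution = 188,390 × £54.01 = £10,174,943.90.
Subtracting fixed costs: EBIT = £10,174,943.90 − £3,295,500 = £6,879,443.90.
DOL = contribution ÷ EBIT = £10,174,943.90 ÷ £6,879,443.90 = 1.4790.
Operating income changes by 1.4790 × +4.1% = +6.1%.

+6.1%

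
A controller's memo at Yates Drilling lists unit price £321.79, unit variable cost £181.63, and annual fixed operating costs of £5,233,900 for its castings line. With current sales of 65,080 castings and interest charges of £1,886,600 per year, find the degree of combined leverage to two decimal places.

4.56

At 65,080 units, contribution = 65,080 × £140.16 = £9,121,612.80.
EBIT = £9,121,612.80 − £5,233,900 = £3,887,712.80. Interest = £1,886,600.00.
DOL = £9,121,612.80 ÷ £3,887,712.80 = 2.3463; DFL = £3,887,712.80 ÷ £2,001,112.80 = 1.9428.
Combined leverage = 2.3463 × 1.9428 = 4.5584.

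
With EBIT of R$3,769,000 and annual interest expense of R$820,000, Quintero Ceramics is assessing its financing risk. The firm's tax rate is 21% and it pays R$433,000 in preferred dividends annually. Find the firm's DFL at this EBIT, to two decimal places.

1.57

Annual interest charges come to R$820,000.00.
Preferred dividends grossed up pre-tax: R$433,000 / (1 − 0.21) = R$548,101.27.
DFL = EBIT ÷ [EBIT − I − D_p/(1−t)] = R$3,769,000 ÷ [R$3,769,000 − R$820,000.00 − R$548,101.27] = R$3,769,000 ÷ R$2,400,898.73 = 1.5698.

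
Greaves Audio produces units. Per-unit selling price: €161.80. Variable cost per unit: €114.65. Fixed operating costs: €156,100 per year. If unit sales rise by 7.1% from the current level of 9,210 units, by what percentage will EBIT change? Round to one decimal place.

+11.1%

At 9,210 units, contribution = 9,210 × €47.15 = €434,251.50.
EBIT = €434,251.50 − €156,100 = €278,151.50.
Degree of operating leverage = €434,251.50 / €278,151.50 = 1.5612.
%ΔEBIT = DOL × %ΔSales = 1.5612 × +7.1% = +11.1%.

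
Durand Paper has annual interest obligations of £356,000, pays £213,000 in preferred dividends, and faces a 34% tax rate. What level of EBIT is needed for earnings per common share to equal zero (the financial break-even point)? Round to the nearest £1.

£678,727

Grossing the preferred dividend up to pre-tax terms: £213,000 / (1 − 0.34) = £322,727.27.
EPS = 0 when EBIT covers interest plus the pre-tax preferred burden: £356,000 + £322,727.27 = £678,727.27.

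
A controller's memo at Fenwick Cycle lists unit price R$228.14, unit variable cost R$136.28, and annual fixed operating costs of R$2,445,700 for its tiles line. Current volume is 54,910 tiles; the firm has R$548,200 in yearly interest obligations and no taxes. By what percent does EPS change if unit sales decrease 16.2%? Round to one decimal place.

Total contribution margin = 54,910 × R$91.86 = R$5,044,032.60.
EBIT = R$5,044,032.60 − R$2,445,700 = R$2,598,332.60.
After interest of R$548,200.00, pre-tax earnings = R$2,050,132.60.
DCL = total CM / (EBIT − I) = R$5,044,032.60 / R$2,050,132.60 = 2.4603.
%ΔEPS = DCL × %ΔSales = 2.4603 × -16.2% = -39.9%.

-39.9%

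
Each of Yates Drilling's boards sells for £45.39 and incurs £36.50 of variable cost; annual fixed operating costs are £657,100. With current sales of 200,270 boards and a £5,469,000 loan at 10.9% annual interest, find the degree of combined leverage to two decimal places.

3.38

Total contribution margin = 200,270 × £8.89 = £1,780,400.30.
Subtracting fixed costs: EBIT = £1,780,400.30 − £657,100 = £1,123,300.30. Interest = £596,121.00.
DOL = £1,780,400.30 ÷ £1,123,300.30 = 1.5850; DFL = £1,123,300.30 ÷ £527,179.30 = 2.1308.
Combined leverage = 1.5850 × 2.1308 = 3.3773.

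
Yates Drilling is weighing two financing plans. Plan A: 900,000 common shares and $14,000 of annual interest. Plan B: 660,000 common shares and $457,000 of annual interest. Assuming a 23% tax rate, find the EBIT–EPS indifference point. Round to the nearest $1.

At indifference, (EBIT − 14,000)(1 − t)/900,000 = (EBIT − 457,000)(1 − t)/660,000.
Cancelling (1 − t) and cross-multiplying: 660,000·(EBIT − 14,000) = 900,000·(EBIT − 457,000).
Solving, EBIT = (457,000·900,000 − 14,000·660,000) / (900,000 − 660,000) = 402,060,000,000 / 240,000 = 1,675,250.00.

$1,675,250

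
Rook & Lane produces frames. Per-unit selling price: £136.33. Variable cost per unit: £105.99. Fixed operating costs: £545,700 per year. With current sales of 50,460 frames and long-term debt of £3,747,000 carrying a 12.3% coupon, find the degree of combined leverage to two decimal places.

Total contribution margin = 50,460 × £30.34 = £1,530,956.40.
EBIT = £1,530,956.40 − £545,700 = £985,256.40. Interest = £460,881.00.
DOL = £1,530,956.40 ÷ £985,256.40 = 1.5539; DFL = £985,256.40 ÷ £524,375.40 = 1.8789.
DCL = DOL × DFL = 1.5539 × 1.8789 = 2.9196.

2.92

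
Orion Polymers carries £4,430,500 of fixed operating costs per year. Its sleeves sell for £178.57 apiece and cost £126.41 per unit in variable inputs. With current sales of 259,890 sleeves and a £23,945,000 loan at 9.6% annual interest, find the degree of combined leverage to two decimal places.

1.99

Total contribution margin = 259,890 × £52.16 = £13,555,862.40.
Subtracting fixed costs: EBIT = £13,555,862.40 − £4,430,500 = £9,125,362.40. Interest = £2,298,720.00.
DOL = £13,555,862.40 ÷ £9,125,362.40 = 1.4855; DFL = £9,125,362.40 ÷ £6,826,642.40 = 1.3367.
DCL = DOL × DFL = 1.4855 × 1.3367 = 1.9857.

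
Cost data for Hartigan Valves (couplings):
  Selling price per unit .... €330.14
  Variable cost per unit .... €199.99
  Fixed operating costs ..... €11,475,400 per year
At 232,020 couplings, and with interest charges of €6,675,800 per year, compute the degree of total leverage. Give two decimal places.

At 232,020 units, contribution = 232,020 × €130.15 = €30,197,403.00.
Subtracting fixed costs: EBIT = €30,197,403.00 − €11,475,400 = €18,722,003.00. Interest = €6,675,800.00, so EBIT − I = €12,046,203.00.
Degree of total leverage = total CM / (EBIT − interest) = €30,197,403.00 / €12,046,203.00 = 2.5068.

2.51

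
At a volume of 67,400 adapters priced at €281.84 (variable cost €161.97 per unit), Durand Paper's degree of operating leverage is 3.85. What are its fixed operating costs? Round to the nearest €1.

At 67,400 units, contribution = 67,400 × €119.87 = €8,079,238.00.
Since DOL = CM ÷ EBIT, EBIT = €8,079,238.00 ÷ 3.85 = €2,098,503.38.
And FC = contribution − EBIT = €8,079,238.00 − €2,098,503.38 = €5,980,735.

€5,980,735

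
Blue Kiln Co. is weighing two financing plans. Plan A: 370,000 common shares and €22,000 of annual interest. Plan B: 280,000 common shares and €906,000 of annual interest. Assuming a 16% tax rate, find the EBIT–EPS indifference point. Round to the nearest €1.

€3,656,222

At indifference, (EBIT − 22,000)(1 − t)/370,000 = (EBIT − 906,000)(1 − t)/280,000.
The (1 − t) factor cancels: (EBIT − 22,000) × 280,000 = (EBIT − 906,000) × 370,000.
Solving, EBIT = (906,000·370,000 − 22,000·280,000) / (370,000 − 280,000) = 329,060,000,000 / 90,000 = 3,656,222.22.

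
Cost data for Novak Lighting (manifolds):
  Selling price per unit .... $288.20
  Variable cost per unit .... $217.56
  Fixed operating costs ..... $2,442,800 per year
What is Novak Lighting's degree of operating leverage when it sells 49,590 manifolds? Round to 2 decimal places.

3.30

At 49,590 units, contribution = 49,590 × $70.64 = $3,503,037.60.
EBIT = $3,503,037.60 − $2,442,800 = $1,060,237.60.
So DOL = total CM / EBIT = $3,503,037.60 / $1,060,237.60 = 3.3040.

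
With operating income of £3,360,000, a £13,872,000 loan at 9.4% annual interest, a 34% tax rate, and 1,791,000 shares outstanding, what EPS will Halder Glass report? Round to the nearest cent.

£0.76

Interest = £1,303,968.00, so EBT = £3,360,000 − £1,303,968.00 = £2,056,032.00.
After tax at 34%: net income = £2,056,032.00 × 0.66 = £1,356,981.12.
EPS = £1,356,981.12 ÷ 1,791,000 = £0.76.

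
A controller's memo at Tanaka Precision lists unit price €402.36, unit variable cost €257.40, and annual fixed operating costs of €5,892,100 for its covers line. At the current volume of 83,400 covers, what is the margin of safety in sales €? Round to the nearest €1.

Unit CM = price − variable cost = €402.36 − €257.40 = €144.96. Break-even units = €5,892,100 ÷ €144.96 = 40,646.39; break-even revenue = 40,646.39 × €402.36 = €16,354,479.55.
Current sales = 83,400 × €402.36 = €33,556,824.00.
Margin of safety = €33,556,824.00 − €16,354,479.55 = €17,202,344.

€17,202,344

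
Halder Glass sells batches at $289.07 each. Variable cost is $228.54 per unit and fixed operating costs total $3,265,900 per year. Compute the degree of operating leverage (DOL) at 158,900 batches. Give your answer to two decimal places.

Total contribution margin = 158,900 × $60.53 = $9,618,217.00.
Subtracting fixed costs: EBIT = $9,618,217.00 − $3,265,900 = $6,352,317.00.
Degree of operating leverage = $9,618,217.00 / $6,352,317.00 = 1.5141.

1.51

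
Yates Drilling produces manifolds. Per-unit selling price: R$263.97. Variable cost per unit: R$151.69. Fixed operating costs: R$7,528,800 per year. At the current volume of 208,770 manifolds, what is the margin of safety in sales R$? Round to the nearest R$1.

Contribution margin per unit = R$263.97 − R$151.69 = R$112.28. Break-even units = R$7,528,800 ÷ R$112.28 = 67,053.79; break-even revenue = 67,053.79 × R$263.97 = R$17,700,190.02.
Current sales = 208,770 × R$263.97 = R$55,109,016.90.
Margin of safety = R$55,109,016.90 − R$17,700,190.02 = R$37,408,827.

R$37,408,827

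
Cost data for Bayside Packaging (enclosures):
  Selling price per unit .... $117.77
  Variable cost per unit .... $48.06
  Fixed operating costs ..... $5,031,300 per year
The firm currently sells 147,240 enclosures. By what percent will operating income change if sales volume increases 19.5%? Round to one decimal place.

Total contribution margin = 147,240 × $69.71 = $10,264,100.40.
EBIT = $10,264,100.40 − $5,031,300 = $5,232,800.40.
So DOL = total CM / EBIT = $10,264,100.40 / $5,232,800.40 = 1.9615.
So EBIT moves 1.9615 × (+19.5%) = +38.2%.

+38.2%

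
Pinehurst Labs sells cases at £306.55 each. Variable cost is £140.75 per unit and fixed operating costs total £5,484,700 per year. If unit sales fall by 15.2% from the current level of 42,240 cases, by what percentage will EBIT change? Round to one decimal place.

Total contribution margin = 42,240 × £165.80 = £7,003,392.00.
EBIT = £7,003,392.00 − £5,484,700 = £1,518,692.00.
Degree of operating leverage = £7,003,392.00 / £1,518,692.00 = 4.6115.
%ΔEBIT = DOL × %ΔSales = 4.6115 × -15.2% = -70.1%.

-70.1%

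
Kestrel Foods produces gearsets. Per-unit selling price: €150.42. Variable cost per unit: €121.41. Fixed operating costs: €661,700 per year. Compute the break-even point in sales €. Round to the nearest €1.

CM per unit = €150.42 − €121.41 = €29.01; CM ratio = €29.01 / €150.42 = 0.1929.
Break-even revenue = fixed costs × price ÷ CM = €661,700 × €150.42 ÷ €29.01 = €3,430,986.

€3,430,986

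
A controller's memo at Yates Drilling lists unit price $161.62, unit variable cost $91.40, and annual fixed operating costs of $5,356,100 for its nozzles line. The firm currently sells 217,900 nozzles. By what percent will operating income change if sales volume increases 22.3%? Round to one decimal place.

+34.3%

At 217,900 units, contribution = 217,900 × $70.22 = $15,300,938.00.
EBIT = $15,300,938.00 − $5,356,100 = $9,944,838.00.
DOL = contribution ÷ EBIT = $15,300,938.00 ÷ $9,944,838.00 = 1.5386.
%ΔEBIT = DOL × %ΔSales = 1.5386 × +22.3% = +34.3%.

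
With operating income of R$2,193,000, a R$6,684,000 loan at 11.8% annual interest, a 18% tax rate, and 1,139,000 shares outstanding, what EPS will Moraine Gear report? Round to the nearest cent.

R$1.01

Interest = R$788,712.00, so EBT = R$2,193,000 − R$788,712.00 = R$1,404,288.00.
Net income = R$1,404,288.00 × (1 − 0.18) = R$1,151,516.16.
EPS = R$1,151,516.16 ÷ 1,139,000 = R$1.01.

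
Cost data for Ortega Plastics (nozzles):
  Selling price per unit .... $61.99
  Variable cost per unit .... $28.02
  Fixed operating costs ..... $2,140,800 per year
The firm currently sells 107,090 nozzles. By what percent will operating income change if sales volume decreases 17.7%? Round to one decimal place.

-43.0%

At 107,090 units, contribution = 107,090 × $33.97 = $3,637,847.30.
Operating income = contribution − fixed costs = $3,637,847.30 − $2,140,800 = $1,497,047.30.
So DOL = total CM / EBIT = $3,637,847.30 / $1,497,047.30 = 2.4300.
Operating income changes by 2.4300 × -17.7% = -43.0%.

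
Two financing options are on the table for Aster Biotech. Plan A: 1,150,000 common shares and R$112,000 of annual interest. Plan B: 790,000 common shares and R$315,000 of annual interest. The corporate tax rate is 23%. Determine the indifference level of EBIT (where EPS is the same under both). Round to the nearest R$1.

At indifference, (EBIT − 112,000)(1 − t)/1,150,000 = (EBIT − 315,000)(1 − t)/790,000.
Cancelling (1 − t) and cross-multiplying: 790,000·(EBIT − 112,000) = 1,150,000·(EBIT − 315,000).
Solving, EBIT = (315,000·1,150,000 − 112,000·790,000) / (1,150,000 − 790,000) = 273,770,000,000 / 360,000 = 760,472.22.

R$760,472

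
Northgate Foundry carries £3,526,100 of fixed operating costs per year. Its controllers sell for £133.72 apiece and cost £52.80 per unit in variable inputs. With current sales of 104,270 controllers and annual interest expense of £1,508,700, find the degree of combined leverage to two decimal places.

2.48

Contribution at this volume is 104,270 × £80.92 = £8,437,528.40.
Operating income = contribution − fixed costs = £8,437,528.40 − £3,526,100 = £4,911,428.40. Interest = £1,508,700.00.
DOL = £8,437,528.40 ÷ £4,911,428.40 = 1.7179; DFL = £4,911,428.40 ÷ £3,402,728.40 = 1.4434.
Combined leverage = 1.7179 × 1.4434 = 2.4796.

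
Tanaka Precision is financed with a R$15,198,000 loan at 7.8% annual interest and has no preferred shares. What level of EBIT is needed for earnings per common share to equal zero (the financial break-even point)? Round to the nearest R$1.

Annual interest = 7.8% × R$15,198,000 = R$1,185,444.00.
With no preferred dividends, EPS = 0 when EBIT exactly covers interest, so the financial break-even EBIT is R$1,185,444.00.

R$1,185,444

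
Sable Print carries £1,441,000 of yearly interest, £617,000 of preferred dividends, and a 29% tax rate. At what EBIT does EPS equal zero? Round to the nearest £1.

Preferred dividends are paid after tax, so their pre-tax equivalent is £617,000 ÷ (1 − 0.29) = £869,014.08.
Financial break-even EBIT = interest + D_p ÷ (1 − t) = £1,441,000 + £869,014.08 = £2,310,014.08.

£2,310,014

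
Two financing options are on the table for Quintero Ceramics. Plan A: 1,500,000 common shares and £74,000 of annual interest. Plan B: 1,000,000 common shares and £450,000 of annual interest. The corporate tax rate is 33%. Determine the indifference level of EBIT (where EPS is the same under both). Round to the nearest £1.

At indifference, (EBIT − 74,000)(1 − t)/1,500,000 = (EBIT − 450,000)(1 − t)/1,000,000.
The (1 − t) factor cancels: (EBIT − 74,000) × 1,000,000 = (EBIT − 450,000) × 1,500,000.
Solving, EBIT = (450,000·1,500,000 − 74,000·1,000,000) / (1,500,000 − 1,000,000) = 601,000,000,000 / 500,000 = 1,202,000.00.

£1,202,000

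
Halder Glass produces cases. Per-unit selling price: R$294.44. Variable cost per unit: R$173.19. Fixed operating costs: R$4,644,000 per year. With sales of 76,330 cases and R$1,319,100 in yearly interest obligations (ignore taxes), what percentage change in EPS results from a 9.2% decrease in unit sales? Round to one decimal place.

-25.9%

Total contribution margin = 76,330 × R$121.25 = R$9,255,012.50.
EBIT = R$9,255,012.50 − R$4,644,000 = R$4,611,012.50.
Interest = R$1,319,100.00, so EBIT − I = R$3,291,912.50.
Degree of combined leverage = contribution ÷ (EBIT − I) = R$9,255,012.50 ÷ R$3,291,912.50 = 2.8114.
%ΔEPS = DCL × %ΔSales = 2.8114 × -9.2% = -25.9%.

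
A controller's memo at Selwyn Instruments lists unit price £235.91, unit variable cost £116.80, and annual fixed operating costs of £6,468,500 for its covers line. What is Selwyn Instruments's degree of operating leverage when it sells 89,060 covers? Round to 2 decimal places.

2.56

At 89,060 units, contribution = 89,060 × £119.11 = £10,607,936.60.
Subtracting fixed costs: EBIT = £10,607,936.60 − £6,468,500 = £4,139,436.60.
Degree of operating leverage = £10,607,936.60 / £4,139,436.60 = 2.5627.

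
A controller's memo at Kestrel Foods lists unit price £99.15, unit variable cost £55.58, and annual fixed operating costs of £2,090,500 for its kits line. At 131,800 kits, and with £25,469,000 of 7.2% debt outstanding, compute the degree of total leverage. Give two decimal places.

3.16

Contribution at this volume is 131,800 × £43.57 = £5,742,526.00.
Subtracting fixed costs: EBIT = £5,742,526.00 − £2,090,500 = £3,652,026.00. Interest = £1,833,768.00, so EBIT − I = £1,818,258.00.
DCL = contribution ÷ (EBIT − I) = £5,742,526.00 ÷ £1,818,258.00 = 3.1583.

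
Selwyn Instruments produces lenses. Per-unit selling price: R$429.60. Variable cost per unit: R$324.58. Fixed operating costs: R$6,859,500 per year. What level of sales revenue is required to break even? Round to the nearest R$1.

Contribution margin per unit = R$429.60 − R$324.58 = R$105.02, a CM ratio of R$105.02 ÷ R$429.60 = 0.2445.
Break-even sales = FC ÷ CM ratio = R$6,859,500 × R$429.60 / R$105.02 = R$28,059,810.

R$28,059,810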